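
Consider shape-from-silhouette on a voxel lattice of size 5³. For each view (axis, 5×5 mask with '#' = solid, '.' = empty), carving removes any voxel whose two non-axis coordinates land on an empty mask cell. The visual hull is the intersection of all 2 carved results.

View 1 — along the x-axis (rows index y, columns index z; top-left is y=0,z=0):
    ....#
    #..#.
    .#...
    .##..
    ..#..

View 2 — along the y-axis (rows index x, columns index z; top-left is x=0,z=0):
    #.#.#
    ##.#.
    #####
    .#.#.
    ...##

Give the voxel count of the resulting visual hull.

full grid |V| = 125
[1] x-view keeps 7 columns → grid now 35
[2] y-view keeps 15 columns → grid now 20

20 voxels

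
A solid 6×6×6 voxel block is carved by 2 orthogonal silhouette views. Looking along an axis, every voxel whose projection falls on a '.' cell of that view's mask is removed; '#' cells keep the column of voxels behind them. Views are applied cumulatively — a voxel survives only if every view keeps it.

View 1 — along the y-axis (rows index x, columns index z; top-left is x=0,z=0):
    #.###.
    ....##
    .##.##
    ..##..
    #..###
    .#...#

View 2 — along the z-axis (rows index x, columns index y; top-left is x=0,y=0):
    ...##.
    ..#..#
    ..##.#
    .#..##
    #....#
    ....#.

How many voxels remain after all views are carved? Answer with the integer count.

voxel count = 40

full grid |V| = 216
V1 y: intersect with XZ mask (18 set) -- 108 left
V2 z: intersect with XY mask (13 set) -- 40 left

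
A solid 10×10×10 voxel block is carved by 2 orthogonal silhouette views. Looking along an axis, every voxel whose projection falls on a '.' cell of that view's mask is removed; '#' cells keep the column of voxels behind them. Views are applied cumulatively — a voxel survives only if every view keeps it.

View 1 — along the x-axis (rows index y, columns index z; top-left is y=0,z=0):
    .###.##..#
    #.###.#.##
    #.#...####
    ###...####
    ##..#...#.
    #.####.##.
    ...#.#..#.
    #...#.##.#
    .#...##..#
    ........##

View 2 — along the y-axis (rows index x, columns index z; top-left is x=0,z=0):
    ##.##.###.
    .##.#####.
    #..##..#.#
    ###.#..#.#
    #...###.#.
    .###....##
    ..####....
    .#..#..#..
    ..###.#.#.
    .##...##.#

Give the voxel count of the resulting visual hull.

start: 10×10×10 = 1000 voxels
step 1: project along x, AND mask (51/100) → |grid| = 510
step 2: project along y, AND mask (52/100) → |grid| = 259

remaining voxels: 259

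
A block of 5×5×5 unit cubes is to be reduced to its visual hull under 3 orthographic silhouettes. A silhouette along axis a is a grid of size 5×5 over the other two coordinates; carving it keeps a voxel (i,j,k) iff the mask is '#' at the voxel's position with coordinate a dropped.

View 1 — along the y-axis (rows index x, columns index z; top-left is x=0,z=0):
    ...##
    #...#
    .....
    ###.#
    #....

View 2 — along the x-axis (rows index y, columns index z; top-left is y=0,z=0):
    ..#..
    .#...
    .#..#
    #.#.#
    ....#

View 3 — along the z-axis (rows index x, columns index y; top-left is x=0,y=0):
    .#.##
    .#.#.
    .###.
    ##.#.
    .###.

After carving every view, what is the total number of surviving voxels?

10 voxels

before carving: 125 voxels (5×5×5)
V1 y: intersect with XZ mask (9 set) -- 45 left
V2 x: intersect with YZ mask (8 set) -- 16 left
V3 z: intersect with XY mask (14 set) -- 10 left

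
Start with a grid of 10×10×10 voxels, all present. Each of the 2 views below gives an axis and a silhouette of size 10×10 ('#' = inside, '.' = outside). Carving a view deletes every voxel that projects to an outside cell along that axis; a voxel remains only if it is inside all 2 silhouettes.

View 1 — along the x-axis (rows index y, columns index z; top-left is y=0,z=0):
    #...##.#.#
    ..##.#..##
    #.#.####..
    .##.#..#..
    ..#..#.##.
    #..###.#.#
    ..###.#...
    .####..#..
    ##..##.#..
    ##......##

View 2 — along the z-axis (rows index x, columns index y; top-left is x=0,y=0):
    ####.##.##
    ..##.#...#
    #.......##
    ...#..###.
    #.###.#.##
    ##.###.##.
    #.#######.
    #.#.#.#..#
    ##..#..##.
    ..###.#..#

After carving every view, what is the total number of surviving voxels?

265 voxels

before carving: 1000 voxels (10×10×10)
  1. axis=0 (YZ plane), |mask|=48  ⇒  voxels=480
  2. axis=2 (XY plane), |mask|=56  ⇒  voxels=265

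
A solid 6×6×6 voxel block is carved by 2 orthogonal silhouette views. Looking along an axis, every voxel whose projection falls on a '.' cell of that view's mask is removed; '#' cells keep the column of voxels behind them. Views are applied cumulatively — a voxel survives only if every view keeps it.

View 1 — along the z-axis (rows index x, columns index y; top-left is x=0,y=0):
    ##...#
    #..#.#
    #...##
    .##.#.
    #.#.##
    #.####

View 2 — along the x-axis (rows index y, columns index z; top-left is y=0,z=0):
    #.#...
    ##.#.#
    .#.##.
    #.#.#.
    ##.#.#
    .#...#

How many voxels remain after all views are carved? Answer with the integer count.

before carving: 216 voxels (6×6×6)
after view 1 [z-axis, 21 of 36 cells solid] → remaining = 126
after view 2 [x-axis, 18 of 36 cells solid] → remaining = 59

remaining voxels: 59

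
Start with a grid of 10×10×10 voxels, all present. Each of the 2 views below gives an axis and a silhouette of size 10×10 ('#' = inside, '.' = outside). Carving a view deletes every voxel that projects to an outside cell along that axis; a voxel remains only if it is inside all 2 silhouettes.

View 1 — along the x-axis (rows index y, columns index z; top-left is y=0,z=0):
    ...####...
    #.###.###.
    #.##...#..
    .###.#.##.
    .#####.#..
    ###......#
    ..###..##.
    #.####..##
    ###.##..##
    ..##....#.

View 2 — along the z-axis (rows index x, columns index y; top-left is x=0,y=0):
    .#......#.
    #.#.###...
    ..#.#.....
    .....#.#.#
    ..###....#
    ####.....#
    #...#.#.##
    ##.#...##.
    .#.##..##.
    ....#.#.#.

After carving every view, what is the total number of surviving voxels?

full grid |V| = 1000
V1 x: intersect with YZ mask (53 set) -- 530 left
V2 z: intersect with XY mask (39 set) -- 211 left

remaining voxels: 211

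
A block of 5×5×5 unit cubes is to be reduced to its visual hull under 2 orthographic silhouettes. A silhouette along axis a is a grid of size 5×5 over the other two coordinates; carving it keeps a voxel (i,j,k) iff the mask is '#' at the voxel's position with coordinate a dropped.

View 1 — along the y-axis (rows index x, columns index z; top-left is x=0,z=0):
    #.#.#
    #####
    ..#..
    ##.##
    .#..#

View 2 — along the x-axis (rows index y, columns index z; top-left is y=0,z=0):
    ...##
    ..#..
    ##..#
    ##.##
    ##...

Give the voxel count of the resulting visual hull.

start: 5×5×5 = 125 voxels
after view 1 [y-axis, 15 of 25 cells solid] → remaining = 75
after view 2 [x-axis, 12 of 25 cells solid] → remaining = 37

|visual hull| = 37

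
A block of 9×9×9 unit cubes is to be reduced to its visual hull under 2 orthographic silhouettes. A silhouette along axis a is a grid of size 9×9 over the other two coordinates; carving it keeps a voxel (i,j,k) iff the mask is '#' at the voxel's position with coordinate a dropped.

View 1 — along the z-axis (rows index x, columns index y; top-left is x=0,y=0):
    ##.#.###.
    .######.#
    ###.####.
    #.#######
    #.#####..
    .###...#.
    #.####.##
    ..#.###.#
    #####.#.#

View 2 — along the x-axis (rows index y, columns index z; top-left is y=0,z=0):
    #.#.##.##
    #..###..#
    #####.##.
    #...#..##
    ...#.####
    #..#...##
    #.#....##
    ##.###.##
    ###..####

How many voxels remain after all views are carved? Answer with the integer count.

voxel count = 306

before carving: 729 voxels (9×9×9)
  1. axis=2 (XY plane), |mask|=57  ⇒  voxels=513
  2. axis=0 (YZ plane), |mask|=49  ⇒  voxels=306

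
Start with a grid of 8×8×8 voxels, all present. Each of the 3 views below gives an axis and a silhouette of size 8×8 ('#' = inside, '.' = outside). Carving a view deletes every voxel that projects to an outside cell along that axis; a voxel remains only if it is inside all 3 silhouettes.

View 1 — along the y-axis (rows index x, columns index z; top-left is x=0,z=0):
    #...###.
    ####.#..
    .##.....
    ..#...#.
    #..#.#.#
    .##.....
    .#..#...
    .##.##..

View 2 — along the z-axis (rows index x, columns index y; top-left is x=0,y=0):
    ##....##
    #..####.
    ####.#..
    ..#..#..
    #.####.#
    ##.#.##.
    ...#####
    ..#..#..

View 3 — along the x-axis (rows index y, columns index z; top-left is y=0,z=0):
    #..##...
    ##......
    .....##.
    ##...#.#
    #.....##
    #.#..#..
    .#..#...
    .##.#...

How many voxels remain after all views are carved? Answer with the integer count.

remaining voxels: 42

full grid |V| = 512
after view 1 [y-axis, 25 of 64 cells solid] → remaining = 200
after view 2 [z-axis, 34 of 64 cells solid] → remaining = 107
after view 3 [x-axis, 22 of 64 cells solid] → remaining = 42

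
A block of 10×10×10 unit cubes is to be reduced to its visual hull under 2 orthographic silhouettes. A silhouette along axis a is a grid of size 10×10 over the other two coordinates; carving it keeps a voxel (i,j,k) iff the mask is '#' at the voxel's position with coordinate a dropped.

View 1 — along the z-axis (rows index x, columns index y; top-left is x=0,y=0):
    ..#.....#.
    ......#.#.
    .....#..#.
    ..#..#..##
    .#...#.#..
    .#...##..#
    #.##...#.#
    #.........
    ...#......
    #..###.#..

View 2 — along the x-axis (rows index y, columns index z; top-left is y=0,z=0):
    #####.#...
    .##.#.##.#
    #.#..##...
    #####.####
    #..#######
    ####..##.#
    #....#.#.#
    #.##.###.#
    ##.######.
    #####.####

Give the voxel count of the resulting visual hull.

|visual hull| = 200

start: 10×10×10 = 1000 voxels
V1 z: intersect with XY mask (29 set) -- 290 left
V2 x: intersect with YZ mask (68 set) -- 200 left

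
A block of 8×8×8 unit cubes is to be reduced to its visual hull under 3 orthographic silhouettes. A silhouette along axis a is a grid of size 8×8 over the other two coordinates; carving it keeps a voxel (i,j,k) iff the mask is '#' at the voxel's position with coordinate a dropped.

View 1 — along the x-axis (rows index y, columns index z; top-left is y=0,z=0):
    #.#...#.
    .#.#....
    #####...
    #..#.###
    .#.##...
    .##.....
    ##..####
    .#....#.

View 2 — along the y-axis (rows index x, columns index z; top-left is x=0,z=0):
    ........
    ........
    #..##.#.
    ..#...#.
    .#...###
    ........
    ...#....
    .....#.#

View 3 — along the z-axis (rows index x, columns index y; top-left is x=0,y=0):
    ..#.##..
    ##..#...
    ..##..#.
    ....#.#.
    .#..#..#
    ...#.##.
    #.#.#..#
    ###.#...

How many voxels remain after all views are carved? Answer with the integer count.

start: 8×8×8 = 512 voxels
after view 1 [x-axis, 28 of 64 cells solid] → remaining = 224
after view 2 [y-axis, 13 of 64 cells solid] → remaining = 44
after view 3 [z-axis, 25 of 64 cells solid] → remaining = 16

voxel count = 16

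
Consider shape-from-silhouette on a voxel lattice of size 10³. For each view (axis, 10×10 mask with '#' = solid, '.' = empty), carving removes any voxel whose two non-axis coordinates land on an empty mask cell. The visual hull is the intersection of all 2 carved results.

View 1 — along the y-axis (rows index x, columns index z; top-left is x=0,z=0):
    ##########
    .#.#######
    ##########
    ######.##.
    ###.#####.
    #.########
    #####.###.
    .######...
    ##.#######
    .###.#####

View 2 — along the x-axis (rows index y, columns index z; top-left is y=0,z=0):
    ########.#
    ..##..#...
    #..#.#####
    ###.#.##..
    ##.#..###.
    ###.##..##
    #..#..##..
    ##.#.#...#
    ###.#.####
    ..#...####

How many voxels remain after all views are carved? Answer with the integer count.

voxel count = 500

start: 10×10×10 = 1000 voxels
V1 y: intersect with XZ mask (84 set) -- 840 left
V2 x: intersect with YZ mask (60 set) -- 500 left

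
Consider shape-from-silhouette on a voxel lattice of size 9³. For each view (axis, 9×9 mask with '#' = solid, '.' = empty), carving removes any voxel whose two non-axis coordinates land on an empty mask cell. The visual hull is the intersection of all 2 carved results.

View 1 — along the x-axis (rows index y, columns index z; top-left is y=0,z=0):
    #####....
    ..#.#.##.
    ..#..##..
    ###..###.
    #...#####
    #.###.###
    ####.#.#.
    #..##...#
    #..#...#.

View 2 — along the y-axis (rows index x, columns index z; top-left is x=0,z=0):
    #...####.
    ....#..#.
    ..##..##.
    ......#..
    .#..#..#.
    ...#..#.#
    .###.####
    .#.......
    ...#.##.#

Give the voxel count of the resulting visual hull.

144 voxels

initial block: 9^3 = 729
[1] x-view keeps 44 columns → grid now 396
[2] y-view keeps 30 columns → grid now 144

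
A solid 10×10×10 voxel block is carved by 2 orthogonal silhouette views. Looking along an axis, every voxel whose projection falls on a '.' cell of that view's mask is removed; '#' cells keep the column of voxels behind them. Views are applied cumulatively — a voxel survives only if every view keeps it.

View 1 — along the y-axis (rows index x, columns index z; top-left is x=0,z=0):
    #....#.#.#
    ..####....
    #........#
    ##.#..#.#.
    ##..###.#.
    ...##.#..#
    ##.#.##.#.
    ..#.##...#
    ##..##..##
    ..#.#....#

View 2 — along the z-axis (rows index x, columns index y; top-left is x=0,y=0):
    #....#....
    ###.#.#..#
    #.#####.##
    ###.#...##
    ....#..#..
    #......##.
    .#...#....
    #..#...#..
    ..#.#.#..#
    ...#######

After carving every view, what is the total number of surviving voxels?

171 voxels

start: 10×10×10 = 1000 voxels
step 1: project along y, AND mask (44/100) → |grid| = 440
step 2: project along z, AND mask (43/100) → |grid| = 171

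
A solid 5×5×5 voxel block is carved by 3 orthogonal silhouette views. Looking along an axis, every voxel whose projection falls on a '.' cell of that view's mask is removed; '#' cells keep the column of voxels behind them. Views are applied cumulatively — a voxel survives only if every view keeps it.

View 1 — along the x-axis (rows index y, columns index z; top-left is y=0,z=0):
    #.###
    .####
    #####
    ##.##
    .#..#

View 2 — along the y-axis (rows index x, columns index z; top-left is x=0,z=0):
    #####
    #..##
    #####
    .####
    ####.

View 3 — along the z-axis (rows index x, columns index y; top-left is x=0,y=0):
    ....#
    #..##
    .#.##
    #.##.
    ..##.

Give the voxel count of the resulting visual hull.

36 voxels

start: 5×5×5 = 125 voxels
V1 x: intersect with YZ mask (19 set) -- 95 left
V2 y: intersect with XZ mask (21 set) -- 80 left
V3 z: intersect with XY mask (12 set) -- 36 left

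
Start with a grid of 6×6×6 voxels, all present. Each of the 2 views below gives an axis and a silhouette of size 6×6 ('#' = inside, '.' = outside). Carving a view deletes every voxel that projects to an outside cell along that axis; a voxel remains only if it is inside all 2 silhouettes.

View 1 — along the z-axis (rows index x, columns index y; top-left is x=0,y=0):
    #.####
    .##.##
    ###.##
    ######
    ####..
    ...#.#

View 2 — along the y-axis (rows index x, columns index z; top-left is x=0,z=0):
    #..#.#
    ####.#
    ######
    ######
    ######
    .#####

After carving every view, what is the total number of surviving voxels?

full grid |V| = 216
after view 1 [z-axis, 26 of 36 cells solid] → remaining = 156
after view 2 [y-axis, 31 of 36 cells solid] → remaining = 135

voxel count = 135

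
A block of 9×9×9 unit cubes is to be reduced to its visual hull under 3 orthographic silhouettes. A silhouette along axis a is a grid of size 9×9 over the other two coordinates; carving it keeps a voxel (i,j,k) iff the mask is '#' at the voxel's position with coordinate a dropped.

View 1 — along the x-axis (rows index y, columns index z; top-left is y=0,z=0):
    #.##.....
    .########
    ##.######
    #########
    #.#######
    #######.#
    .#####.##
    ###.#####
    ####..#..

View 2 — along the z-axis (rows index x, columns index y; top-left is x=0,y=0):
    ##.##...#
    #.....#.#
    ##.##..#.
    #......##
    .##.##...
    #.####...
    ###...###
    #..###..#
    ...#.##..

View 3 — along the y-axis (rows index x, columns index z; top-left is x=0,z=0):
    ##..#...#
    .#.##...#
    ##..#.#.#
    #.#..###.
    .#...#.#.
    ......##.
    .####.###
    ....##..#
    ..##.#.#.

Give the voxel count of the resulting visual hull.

full grid |V| = 729
step 1: project along x, AND mask (64/81) → |grid| = 576
step 2: project along z, AND mask (39/81) → |grid| = 264
step 3: project along y, AND mask (37/81) → |grid| = 117

voxel count = 117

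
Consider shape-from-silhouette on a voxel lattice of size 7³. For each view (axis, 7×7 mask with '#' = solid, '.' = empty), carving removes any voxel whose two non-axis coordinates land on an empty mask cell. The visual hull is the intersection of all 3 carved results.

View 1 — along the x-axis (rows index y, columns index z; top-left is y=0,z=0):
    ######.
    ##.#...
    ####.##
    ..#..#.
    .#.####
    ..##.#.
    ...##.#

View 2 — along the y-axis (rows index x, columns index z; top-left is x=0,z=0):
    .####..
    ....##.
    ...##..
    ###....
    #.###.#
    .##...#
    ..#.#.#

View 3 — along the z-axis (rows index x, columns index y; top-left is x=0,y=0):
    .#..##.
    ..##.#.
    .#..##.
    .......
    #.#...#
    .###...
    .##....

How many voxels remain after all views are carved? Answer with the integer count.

32 voxels

start: 7×7×7 = 343 voxels
carve view 1 (along x, YZ-mask fill 28/49): 196 voxels remain
carve view 2 (along y, XZ-mask fill 22/49): 85 voxels remain
carve view 3 (along z, XY-mask fill 17/49): 32 voxels remain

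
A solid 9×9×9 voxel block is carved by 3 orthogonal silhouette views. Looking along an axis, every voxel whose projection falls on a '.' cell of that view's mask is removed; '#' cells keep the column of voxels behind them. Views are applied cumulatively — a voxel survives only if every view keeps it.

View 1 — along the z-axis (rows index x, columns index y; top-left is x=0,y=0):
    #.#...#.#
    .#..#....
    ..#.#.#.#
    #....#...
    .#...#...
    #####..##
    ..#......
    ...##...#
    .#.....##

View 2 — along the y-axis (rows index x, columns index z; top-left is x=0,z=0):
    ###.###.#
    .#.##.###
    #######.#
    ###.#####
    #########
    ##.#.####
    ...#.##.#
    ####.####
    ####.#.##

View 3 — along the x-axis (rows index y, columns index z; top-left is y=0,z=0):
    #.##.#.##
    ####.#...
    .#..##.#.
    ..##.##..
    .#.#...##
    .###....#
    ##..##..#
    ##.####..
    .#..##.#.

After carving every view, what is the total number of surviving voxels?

voxel count = 103

start: 9×9×9 = 729 voxels
[1] z-view keeps 28 columns → grid now 252
[2] y-view keeps 64 columns → grid now 204
[3] x-view keeps 42 columns → grid now 103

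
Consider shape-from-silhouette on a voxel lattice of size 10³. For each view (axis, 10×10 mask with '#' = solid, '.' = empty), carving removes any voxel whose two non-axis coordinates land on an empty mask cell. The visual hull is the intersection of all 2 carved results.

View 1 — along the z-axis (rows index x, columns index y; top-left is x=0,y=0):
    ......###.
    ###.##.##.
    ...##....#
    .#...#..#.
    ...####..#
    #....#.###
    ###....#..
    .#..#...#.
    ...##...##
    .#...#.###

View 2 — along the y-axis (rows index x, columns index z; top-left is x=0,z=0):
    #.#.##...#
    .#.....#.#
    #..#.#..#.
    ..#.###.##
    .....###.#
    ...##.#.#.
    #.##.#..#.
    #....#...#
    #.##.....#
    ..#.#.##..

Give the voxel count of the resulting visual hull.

voxel count = 171

start: 10×10×10 = 1000 voxels
[1] z-view keeps 42 columns → grid now 420
[2] y-view keeps 42 columns → grid now 171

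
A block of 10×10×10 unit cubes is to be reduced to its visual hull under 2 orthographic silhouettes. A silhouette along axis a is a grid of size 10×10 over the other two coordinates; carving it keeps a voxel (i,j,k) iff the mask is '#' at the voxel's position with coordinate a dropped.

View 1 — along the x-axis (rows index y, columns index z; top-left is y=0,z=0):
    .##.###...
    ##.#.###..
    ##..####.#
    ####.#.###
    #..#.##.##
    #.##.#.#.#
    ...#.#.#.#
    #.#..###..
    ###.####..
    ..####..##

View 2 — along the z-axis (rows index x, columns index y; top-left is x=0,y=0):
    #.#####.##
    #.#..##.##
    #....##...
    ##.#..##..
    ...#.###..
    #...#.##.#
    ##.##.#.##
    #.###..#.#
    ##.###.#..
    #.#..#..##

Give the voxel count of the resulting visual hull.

voxel count = 322

initial block: 10^3 = 1000
[1] x-view keeps 60 columns → grid now 600
[2] z-view keeps 55 columns → grid now 322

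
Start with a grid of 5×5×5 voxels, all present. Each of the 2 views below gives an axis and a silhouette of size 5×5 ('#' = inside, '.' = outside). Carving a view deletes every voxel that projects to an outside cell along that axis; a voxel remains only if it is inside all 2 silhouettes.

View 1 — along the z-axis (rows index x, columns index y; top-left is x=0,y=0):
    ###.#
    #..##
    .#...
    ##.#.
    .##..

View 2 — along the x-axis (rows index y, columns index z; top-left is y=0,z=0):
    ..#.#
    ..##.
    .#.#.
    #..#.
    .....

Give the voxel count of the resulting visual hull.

before carving: 125 voxels (5×5×5)
carve view 1 (along z, XY-mask fill 13/25): 65 voxels remain
carve view 2 (along x, YZ-mask fill 8/25): 22 voxels remain

|visual hull| = 22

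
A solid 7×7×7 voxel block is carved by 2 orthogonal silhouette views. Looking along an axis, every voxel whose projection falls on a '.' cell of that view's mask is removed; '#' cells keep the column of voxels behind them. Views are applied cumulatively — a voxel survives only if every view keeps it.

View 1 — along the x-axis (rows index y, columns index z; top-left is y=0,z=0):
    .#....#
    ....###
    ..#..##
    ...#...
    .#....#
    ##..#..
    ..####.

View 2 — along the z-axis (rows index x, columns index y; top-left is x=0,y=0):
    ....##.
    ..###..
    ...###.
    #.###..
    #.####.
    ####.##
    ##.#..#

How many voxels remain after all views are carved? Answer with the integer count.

voxel count = 62

before carving: 343 voxels (7×7×7)
step 1: project along x, AND mask (18/49) → |grid| = 126
step 2: project along z, AND mask (27/49) → |grid| = 62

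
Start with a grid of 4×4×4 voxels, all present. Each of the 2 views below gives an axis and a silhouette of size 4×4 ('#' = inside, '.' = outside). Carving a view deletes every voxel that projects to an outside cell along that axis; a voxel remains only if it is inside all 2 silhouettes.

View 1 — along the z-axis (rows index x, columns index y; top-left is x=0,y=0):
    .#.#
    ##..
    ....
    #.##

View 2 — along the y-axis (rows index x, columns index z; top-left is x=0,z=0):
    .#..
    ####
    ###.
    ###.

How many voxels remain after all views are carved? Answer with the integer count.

19 voxels

before carving: 64 voxels (4×4×4)
step 1: project along z, AND mask (7/16) → |grid| = 28
step 2: project along y, AND mask (11/16) → |grid| = 19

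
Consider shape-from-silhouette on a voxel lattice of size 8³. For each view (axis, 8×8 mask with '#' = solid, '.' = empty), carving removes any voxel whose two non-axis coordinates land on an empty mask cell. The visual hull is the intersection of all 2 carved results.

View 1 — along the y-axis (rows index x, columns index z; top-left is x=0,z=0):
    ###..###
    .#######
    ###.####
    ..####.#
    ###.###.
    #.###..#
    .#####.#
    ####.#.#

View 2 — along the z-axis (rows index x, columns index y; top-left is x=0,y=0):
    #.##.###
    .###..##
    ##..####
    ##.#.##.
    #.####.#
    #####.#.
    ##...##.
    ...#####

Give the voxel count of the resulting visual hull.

remaining voxels: 258

initial block: 8^3 = 512
step 1: project along y, AND mask (48/64) → |grid| = 384
step 2: project along z, AND mask (43/64) → |grid| = 258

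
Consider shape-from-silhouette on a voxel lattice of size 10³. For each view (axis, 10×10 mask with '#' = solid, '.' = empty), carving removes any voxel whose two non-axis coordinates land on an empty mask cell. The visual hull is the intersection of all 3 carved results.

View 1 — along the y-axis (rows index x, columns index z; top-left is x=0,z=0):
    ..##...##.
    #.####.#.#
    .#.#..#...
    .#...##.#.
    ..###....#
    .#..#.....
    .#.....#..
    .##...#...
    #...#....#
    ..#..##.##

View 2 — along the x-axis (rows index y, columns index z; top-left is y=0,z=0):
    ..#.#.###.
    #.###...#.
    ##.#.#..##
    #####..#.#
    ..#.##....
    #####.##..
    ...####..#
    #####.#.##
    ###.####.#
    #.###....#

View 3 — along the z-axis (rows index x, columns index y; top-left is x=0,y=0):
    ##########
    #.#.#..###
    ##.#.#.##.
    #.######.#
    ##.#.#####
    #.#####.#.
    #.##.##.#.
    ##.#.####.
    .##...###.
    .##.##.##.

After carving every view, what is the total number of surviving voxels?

163 voxels

initial block: 10^3 = 1000
step 1: project along y, AND mask (37/100) → |grid| = 370
step 2: project along x, AND mask (59/100) → |grid| = 223
step 3: project along z, AND mask (69/100) → |grid| = 163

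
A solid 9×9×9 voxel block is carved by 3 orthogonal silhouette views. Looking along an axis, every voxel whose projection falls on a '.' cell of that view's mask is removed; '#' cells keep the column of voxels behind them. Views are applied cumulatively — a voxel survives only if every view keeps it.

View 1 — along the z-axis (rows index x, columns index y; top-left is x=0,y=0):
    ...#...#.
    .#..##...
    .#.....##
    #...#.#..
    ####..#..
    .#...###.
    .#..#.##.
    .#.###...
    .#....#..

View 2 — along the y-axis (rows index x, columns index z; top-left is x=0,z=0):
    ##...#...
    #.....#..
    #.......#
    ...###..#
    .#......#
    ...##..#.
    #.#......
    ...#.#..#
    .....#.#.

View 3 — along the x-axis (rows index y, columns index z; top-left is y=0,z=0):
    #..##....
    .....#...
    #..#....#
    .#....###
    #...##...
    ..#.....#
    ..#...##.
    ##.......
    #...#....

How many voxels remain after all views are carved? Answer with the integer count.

voxel count = 23

initial block: 9^3 = 729
  1. axis=2 (XY plane), |mask|=30  ⇒  voxels=270
  2. axis=1 (XZ plane), |mask|=23  ⇒  voxels=76
  3. axis=0 (YZ plane), |mask|=23  ⇒  voxels=23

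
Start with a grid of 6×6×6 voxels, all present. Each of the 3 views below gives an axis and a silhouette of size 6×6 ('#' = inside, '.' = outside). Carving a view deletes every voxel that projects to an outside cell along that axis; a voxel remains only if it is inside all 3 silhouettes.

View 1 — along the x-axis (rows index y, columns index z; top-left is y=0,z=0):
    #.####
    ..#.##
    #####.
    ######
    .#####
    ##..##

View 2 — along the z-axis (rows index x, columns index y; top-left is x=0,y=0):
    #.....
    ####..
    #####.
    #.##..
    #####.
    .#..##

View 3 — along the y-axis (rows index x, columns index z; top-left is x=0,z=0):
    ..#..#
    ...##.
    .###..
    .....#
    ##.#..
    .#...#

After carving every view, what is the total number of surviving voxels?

38 voxels

full grid |V| = 216
after view 1 [x-axis, 28 of 36 cells solid] → remaining = 168
after view 2 [z-axis, 21 of 36 cells solid] → remaining = 100
after view 3 [y-axis, 13 of 36 cells solid] → remaining = 38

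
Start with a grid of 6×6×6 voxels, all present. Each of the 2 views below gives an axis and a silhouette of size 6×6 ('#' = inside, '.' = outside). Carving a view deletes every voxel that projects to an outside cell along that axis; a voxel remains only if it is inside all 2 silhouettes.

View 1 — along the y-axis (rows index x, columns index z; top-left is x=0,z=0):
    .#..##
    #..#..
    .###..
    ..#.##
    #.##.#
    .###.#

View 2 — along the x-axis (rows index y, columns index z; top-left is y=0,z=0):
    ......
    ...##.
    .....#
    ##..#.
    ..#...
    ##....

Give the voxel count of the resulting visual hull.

before carving: 216 voxels (6×6×6)
  1. axis=1 (XZ plane), |mask|=19  ⇒  voxels=114
  2. axis=0 (YZ plane), |mask|=9  ⇒  voxels=26

|visual hull| = 26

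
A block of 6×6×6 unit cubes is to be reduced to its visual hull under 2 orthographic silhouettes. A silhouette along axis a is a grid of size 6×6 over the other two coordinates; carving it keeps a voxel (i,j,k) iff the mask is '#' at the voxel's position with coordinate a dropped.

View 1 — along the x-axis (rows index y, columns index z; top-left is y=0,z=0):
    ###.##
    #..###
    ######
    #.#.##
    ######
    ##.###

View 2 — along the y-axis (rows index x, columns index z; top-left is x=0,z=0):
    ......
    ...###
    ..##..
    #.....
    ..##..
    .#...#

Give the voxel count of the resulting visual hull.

full grid |V| = 216
carve view 1 (along x, YZ-mask fill 30/36): 180 voxels remain
carve view 2 (along y, XZ-mask fill 10/36): 48 voxels remain

48 voxels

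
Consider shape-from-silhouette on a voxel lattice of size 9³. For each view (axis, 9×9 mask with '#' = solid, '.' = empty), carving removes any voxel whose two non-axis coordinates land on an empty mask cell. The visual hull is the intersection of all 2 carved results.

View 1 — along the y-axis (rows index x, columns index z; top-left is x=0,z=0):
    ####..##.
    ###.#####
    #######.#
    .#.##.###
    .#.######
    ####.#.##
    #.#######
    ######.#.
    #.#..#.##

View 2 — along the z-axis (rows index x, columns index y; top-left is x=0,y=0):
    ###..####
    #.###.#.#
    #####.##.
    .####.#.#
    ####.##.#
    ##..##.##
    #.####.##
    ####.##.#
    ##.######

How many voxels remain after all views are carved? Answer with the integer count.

before carving: 729 voxels (9×9×9)
after view 1 [y-axis, 62 of 81 cells solid] → remaining = 558
after view 2 [z-axis, 61 of 81 cells solid] → remaining = 418

|visual hull| = 418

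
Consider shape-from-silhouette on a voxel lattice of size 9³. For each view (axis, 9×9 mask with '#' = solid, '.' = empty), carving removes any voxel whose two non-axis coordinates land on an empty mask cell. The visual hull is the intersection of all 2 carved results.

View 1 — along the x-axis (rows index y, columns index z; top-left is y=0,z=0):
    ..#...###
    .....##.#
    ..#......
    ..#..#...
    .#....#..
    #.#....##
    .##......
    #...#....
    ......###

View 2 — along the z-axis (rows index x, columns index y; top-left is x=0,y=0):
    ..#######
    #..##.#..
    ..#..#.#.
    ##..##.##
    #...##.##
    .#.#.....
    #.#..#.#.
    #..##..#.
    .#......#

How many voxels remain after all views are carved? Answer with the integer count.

start: 9×9×9 = 729 voxels
step 1: project along x, AND mask (23/81) → |grid| = 207
step 2: project along z, AND mask (37/81) → |grid| = 98

voxel count = 98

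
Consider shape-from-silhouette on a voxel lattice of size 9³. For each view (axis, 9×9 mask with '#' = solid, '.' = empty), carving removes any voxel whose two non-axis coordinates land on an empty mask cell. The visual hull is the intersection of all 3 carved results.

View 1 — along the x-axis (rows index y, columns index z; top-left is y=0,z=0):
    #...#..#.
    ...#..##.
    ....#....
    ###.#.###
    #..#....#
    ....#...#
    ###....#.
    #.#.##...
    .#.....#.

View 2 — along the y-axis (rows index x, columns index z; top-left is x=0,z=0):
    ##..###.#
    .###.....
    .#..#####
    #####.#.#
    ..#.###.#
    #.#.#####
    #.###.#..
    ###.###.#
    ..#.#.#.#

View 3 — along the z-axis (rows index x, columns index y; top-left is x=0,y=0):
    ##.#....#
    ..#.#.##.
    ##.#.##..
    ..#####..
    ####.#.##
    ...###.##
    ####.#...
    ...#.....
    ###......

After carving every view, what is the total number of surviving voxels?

voxel count = 87

full grid |V| = 729
V1 x: intersect with YZ mask (29 set) -- 261 left
V2 y: intersect with XZ mask (50 set) -- 159 left
V3 z: intersect with XY mask (39 set) -- 87 left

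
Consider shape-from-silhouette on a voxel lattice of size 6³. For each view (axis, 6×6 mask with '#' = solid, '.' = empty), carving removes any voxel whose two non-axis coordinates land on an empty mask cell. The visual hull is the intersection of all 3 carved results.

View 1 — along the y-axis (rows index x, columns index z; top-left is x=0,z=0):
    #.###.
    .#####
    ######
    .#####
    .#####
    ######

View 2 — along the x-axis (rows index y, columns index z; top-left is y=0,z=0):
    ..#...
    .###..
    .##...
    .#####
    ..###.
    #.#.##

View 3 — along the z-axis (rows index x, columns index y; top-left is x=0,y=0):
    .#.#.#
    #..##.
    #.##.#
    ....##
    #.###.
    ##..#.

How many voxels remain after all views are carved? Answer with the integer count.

remaining voxels: 53

before carving: 216 voxels (6×6×6)
  1. axis=1 (XZ plane), |mask|=31  ⇒  voxels=186
  2. axis=0 (YZ plane), |mask|=18  ⇒  voxels=100
  3. axis=2 (XY plane), |mask|=19  ⇒  voxels=53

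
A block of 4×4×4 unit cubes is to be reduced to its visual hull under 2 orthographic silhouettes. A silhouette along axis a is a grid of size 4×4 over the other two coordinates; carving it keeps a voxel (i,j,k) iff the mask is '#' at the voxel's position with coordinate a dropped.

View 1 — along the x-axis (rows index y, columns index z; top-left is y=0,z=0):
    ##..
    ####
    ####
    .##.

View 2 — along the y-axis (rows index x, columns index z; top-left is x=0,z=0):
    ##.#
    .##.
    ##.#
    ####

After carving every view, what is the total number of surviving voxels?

37 voxels

initial block: 4^3 = 64
step 1: project along x, AND mask (12/16) → |grid| = 48
step 2: project along y, AND mask (12/16) → |grid| = 37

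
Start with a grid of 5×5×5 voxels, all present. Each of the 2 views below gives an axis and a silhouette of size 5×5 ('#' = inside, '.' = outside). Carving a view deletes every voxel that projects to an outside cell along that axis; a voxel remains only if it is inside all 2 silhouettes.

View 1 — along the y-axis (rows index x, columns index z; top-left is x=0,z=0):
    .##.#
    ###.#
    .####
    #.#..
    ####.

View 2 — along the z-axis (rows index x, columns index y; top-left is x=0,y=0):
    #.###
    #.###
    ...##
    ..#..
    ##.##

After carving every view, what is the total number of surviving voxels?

before carving: 125 voxels (5×5×5)
  1. axis=1 (XZ plane), |mask|=17  ⇒  voxels=85
  2. axis=2 (XY plane), |mask|=15  ⇒  voxels=54

|visual hull| = 54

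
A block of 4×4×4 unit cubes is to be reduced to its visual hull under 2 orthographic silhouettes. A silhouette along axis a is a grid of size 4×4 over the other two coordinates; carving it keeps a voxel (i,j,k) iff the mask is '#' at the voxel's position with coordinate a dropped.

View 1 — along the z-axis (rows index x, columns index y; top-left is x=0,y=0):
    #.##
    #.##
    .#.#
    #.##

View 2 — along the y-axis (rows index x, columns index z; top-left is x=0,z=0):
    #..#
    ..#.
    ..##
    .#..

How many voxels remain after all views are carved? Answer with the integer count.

|visual hull| = 16

initial block: 4^3 = 64
[1] z-view keeps 11 columns → grid now 44
[2] y-view keeps 6 columns → grid now 16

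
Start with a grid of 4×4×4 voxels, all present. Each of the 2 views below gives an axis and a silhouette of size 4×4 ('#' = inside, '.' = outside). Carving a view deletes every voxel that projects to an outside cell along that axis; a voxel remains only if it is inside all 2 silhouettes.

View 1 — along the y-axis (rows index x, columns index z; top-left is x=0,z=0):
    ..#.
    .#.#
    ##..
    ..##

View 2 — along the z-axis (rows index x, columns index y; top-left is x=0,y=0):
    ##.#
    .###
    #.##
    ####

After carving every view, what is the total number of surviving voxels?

|visual hull| = 23

start: 4×4×4 = 64 voxels
[1] y-view keeps 7 columns → grid now 28
[2] z-view keeps 13 columns → grid now 23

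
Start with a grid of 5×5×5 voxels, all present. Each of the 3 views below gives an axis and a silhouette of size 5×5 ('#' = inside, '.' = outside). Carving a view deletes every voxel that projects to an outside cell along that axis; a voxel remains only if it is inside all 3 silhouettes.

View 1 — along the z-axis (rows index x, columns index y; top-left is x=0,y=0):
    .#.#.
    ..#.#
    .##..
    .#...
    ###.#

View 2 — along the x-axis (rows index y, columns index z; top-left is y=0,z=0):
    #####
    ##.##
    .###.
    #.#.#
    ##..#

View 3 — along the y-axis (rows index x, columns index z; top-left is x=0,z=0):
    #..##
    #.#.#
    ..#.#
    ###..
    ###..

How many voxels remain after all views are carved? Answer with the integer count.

remaining voxels: 21

start: 5×5×5 = 125 voxels
V1 z: intersect with XY mask (11 set) -- 55 left
V2 x: intersect with YZ mask (18 set) -- 39 left
V3 y: intersect with XZ mask (14 set) -- 21 left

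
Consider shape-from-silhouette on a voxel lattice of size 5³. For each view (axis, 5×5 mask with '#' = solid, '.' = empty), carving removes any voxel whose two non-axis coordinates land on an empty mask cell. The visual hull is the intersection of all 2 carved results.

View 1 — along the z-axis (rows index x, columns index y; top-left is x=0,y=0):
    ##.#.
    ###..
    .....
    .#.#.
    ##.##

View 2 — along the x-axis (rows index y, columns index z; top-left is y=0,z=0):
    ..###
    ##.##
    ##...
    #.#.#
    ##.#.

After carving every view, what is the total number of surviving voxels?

before carving: 125 voxels (5×5×5)
[1] z-view keeps 12 columns → grid now 60
[2] x-view keeps 15 columns → grid now 39

39 voxels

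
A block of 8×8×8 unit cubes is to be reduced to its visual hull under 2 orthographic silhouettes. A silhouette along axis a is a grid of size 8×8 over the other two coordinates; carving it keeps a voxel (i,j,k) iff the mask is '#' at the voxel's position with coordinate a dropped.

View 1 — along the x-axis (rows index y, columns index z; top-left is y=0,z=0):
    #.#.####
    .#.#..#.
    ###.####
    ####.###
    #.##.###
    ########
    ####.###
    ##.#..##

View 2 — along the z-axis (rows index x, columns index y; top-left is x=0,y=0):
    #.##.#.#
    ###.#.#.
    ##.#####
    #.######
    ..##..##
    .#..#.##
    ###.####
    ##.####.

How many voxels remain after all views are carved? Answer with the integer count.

before carving: 512 voxels (8×8×8)
step 1: project along x, AND mask (49/64) → |grid| = 392
step 2: project along z, AND mask (45/64) → |grid| = 276

276 voxels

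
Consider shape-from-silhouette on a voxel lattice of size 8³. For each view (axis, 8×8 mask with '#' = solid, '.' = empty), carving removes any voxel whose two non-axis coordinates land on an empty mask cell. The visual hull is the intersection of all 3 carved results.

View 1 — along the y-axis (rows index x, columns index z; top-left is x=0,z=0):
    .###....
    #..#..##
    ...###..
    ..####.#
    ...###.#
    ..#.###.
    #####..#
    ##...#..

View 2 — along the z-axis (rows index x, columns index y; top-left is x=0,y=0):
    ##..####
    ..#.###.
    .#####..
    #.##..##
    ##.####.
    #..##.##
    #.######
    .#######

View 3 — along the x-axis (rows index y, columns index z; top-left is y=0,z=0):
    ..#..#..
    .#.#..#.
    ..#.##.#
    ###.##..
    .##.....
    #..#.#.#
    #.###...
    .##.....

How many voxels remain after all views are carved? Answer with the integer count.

full grid |V| = 512
[1] y-view keeps 32 columns → grid now 256
[2] z-view keeps 45 columns → grid now 181
[3] x-view keeps 26 columns → grid now 83

|visual hull| = 83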